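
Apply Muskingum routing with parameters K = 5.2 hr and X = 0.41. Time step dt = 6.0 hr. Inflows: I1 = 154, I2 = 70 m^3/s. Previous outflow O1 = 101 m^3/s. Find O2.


Muskingum coefficients:
denom = 2*K*(1-X) + dt = 2*5.2*(1-0.41) + 6.0 = 12.136.
C0 = (dt - 2*K*X)/denom = (6.0 - 2*5.2*0.41)/12.136 = 0.143.
C1 = (dt + 2*K*X)/denom = (6.0 + 2*5.2*0.41)/12.136 = 0.8457.
C2 = (2*K*(1-X) - dt)/denom = 0.0112.
O2 = C0*I2 + C1*I1 + C2*O1
   = 0.143*70 + 0.8457*154 + 0.0112*101
   = 141.39 m^3/s.

141.39


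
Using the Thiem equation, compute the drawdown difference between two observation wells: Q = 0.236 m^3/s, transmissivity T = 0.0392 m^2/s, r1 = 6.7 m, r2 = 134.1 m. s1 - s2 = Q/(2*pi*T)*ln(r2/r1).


Thiem equation: s1 - s2 = Q/(2*pi*T) * ln(r2/r1).
ln(r2/r1) = ln(134.1/6.7) = 2.9965.
Q/(2*pi*T) = 0.236 / (2*pi*0.0392) = 0.236 / 0.2463 = 0.9582.
s1 - s2 = 0.9582 * 2.9965 = 2.8712 m.

2.8712


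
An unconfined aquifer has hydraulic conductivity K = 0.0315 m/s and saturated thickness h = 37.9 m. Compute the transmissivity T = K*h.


Transmissivity is defined as T = K * h.
T = 0.0315 * 37.9
  = 1.1938 m^2/s.

1.1938


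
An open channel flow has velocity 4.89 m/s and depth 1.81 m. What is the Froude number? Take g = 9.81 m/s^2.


The Froude number is defined as Fr = V / sqrt(g*y).
g*y = 9.81 * 1.81 = 17.7561.
sqrt(g*y) = sqrt(17.7561) = 4.2138.
Fr = 4.89 / 4.2138 = 1.1605.

1.1605


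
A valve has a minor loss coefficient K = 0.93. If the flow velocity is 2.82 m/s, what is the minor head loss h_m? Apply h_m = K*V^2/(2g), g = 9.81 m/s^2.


Minor loss formula: h_m = K * V^2/(2g).
V^2 = 2.82^2 = 7.9524.
V^2/(2g) = 7.9524 / 19.62 = 0.4053 m.
h_m = 0.93 * 0.4053 = 0.3769 m.

0.3769


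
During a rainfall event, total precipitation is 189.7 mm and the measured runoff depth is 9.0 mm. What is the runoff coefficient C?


The runoff coefficient C = runoff depth / rainfall depth.
C = 9.0 / 189.7
  = 0.0474.

0.0474


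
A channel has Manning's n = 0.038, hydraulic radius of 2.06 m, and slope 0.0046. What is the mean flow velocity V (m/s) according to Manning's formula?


Manning's equation gives V = (1/n) * R^(2/3) * S^(1/2).
First, compute R^(2/3) = 2.06^(2/3) = 1.619.
Next, S^(1/2) = 0.0046^(1/2) = 0.067823.
Then 1/n = 1/0.038 = 26.32.
V = 26.32 * 1.619 * 0.067823 = 2.8896 m/s.

2.8896


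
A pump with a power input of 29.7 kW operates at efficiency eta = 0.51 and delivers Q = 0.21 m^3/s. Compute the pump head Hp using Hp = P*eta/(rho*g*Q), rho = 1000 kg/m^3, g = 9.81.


Pump head formula: Hp = P * eta / (rho * g * Q).
Numerator: P * eta = 29.7 * 1000 * 0.51 = 15147.0 W.
Denominator: rho * g * Q = 1000 * 9.81 * 0.21 = 2060.1.
Hp = 15147.0 / 2060.1 = 7.35 m.

7.35


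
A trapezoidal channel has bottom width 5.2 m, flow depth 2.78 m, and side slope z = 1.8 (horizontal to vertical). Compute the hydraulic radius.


For a trapezoidal section with side slope z:
A = (b + z*y)*y = (5.2 + 1.8*2.78)*2.78 = 28.367 m^2.
P = b + 2*y*sqrt(1 + z^2) = 5.2 + 2*2.78*sqrt(1 + 1.8^2) = 16.649 m.
R = A/P = 28.367 / 16.649 = 1.7039 m.

1.7039


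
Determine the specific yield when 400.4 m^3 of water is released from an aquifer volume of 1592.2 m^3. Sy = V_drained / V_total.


Specific yield Sy = Volume drained / Total volume.
Sy = 400.4 / 1592.2
   = 0.2515.

0.2515


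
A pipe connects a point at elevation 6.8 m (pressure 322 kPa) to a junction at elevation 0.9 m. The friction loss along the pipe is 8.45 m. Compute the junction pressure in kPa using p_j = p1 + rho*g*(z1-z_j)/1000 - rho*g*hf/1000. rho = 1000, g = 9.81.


Junction pressure: p_j = p1 + rho*g*(z1 - z_j)/1000 - rho*g*hf/1000.
Elevation term = 1000*9.81*(6.8 - 0.9)/1000 = 57.879 kPa.
Friction term = 1000*9.81*8.45/1000 = 82.894 kPa.
p_j = 322 + 57.879 - 82.894 = 296.98 kPa.

296.98


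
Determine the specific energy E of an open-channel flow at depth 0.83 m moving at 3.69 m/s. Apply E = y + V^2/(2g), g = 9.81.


Specific energy E = y + V^2/(2g).
Velocity head = V^2/(2g) = 3.69^2 / (2*9.81) = 13.6161 / 19.62 = 0.694 m.
E = 0.83 + 0.694 = 1.524 m.

1.524


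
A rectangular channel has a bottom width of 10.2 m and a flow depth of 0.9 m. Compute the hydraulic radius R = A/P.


For a rectangular section:
Flow area A = b * y = 10.2 * 0.9 = 9.18 m^2.
Wetted perimeter P = b + 2y = 10.2 + 2*0.9 = 12.0 m.
Hydraulic radius R = A/P = 9.18 / 12.0 = 0.765 m.

0.765


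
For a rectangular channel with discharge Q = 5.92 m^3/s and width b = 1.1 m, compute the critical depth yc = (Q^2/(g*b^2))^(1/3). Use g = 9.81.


Using yc = (Q^2 / (g * b^2))^(1/3):
Q^2 = 5.92^2 = 35.05.
g * b^2 = 9.81 * 1.1^2 = 9.81 * 1.21 = 11.87.
Q^2 / (g*b^2) = 35.05 / 11.87 = 2.9528.
yc = 2.9528^(1/3) = 1.4346 m.

1.4346


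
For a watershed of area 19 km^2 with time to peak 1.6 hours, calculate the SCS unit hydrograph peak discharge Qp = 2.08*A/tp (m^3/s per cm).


SCS formula: Qp = 2.08 * A / tp.
Qp = 2.08 * 19 / 1.6
   = 39.52 / 1.6
   = 24.7 m^3/s per cm.

24.7


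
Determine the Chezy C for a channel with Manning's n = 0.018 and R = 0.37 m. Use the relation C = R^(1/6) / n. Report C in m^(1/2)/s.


The Chezy coefficient relates to Manning's n through C = R^(1/6) / n.
R^(1/6) = 0.37^(1/6) = 0.847293.
C = 0.847293 / 0.018 = 47.07 m^(1/2)/s.

47.07


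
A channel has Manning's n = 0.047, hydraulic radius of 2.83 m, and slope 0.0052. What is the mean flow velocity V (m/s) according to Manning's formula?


Manning's equation gives V = (1/n) * R^(2/3) * S^(1/2).
First, compute R^(2/3) = 2.83^(2/3) = 2.0007.
Next, S^(1/2) = 0.0052^(1/2) = 0.072111.
Then 1/n = 1/0.047 = 21.28.
V = 21.28 * 2.0007 * 0.072111 = 3.0697 m/s.

3.0697


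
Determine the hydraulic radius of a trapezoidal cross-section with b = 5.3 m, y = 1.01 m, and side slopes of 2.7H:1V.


For a trapezoidal section with side slope z:
A = (b + z*y)*y = (5.3 + 2.7*1.01)*1.01 = 8.107 m^2.
P = b + 2*y*sqrt(1 + z^2) = 5.3 + 2*1.01*sqrt(1 + 2.7^2) = 11.116 m.
R = A/P = 8.107 / 11.116 = 0.7293 m.

0.7293


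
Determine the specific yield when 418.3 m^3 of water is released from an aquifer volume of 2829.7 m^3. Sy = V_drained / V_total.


Specific yield Sy = Volume drained / Total volume.
Sy = 418.3 / 2829.7
   = 0.1478.

0.1478


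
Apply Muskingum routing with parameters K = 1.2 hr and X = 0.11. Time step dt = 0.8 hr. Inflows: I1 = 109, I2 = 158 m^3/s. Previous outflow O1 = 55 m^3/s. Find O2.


Muskingum coefficients:
denom = 2*K*(1-X) + dt = 2*1.2*(1-0.11) + 0.8 = 2.936.
C0 = (dt - 2*K*X)/denom = (0.8 - 2*1.2*0.11)/2.936 = 0.1826.
C1 = (dt + 2*K*X)/denom = (0.8 + 2*1.2*0.11)/2.936 = 0.3624.
C2 = (2*K*(1-X) - dt)/denom = 0.455.
O2 = C0*I2 + C1*I1 + C2*O1
   = 0.1826*158 + 0.3624*109 + 0.455*55
   = 93.37 m^3/s.

93.37


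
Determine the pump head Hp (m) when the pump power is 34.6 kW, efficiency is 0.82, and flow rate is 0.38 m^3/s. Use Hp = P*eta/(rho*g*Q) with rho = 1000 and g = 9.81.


Pump head formula: Hp = P * eta / (rho * g * Q).
Numerator: P * eta = 34.6 * 1000 * 0.82 = 28372.0 W.
Denominator: rho * g * Q = 1000 * 9.81 * 0.38 = 3727.8.
Hp = 28372.0 / 3727.8 = 7.61 m.

7.61


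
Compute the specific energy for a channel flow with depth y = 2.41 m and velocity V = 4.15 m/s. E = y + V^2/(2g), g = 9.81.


Specific energy E = y + V^2/(2g).
Velocity head = V^2/(2g) = 4.15^2 / (2*9.81) = 17.2225 / 19.62 = 0.8778 m.
E = 2.41 + 0.8778 = 3.2878 m.

3.2878


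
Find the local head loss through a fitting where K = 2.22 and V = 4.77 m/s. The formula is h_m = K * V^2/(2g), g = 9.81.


Minor loss formula: h_m = K * V^2/(2g).
V^2 = 4.77^2 = 22.7529.
V^2/(2g) = 22.7529 / 19.62 = 1.1597 m.
h_m = 2.22 * 1.1597 = 2.5745 m.

2.5745


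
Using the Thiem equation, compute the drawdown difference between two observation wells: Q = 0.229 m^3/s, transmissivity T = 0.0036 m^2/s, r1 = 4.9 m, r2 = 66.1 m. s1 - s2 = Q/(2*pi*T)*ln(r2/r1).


Thiem equation: s1 - s2 = Q/(2*pi*T) * ln(r2/r1).
ln(r2/r1) = ln(66.1/4.9) = 2.6019.
Q/(2*pi*T) = 0.229 / (2*pi*0.0036) = 0.229 / 0.0226 = 10.124.
s1 - s2 = 10.124 * 2.6019 = 26.342 m.

26.342


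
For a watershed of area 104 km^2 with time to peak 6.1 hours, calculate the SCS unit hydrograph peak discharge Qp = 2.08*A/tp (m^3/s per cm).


SCS formula: Qp = 2.08 * A / tp.
Qp = 2.08 * 104 / 6.1
   = 216.32 / 6.1
   = 35.46 m^3/s per cm.

35.46


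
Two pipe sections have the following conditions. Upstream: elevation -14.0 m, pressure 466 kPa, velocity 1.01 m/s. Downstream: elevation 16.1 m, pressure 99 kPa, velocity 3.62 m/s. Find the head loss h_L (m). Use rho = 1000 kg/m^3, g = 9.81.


Total head at each section: H = z + p/(rho*g) + V^2/(2g).
H1 = -14.0 + 466*1000/(1000*9.81) + 1.01^2/(2*9.81)
   = -14.0 + 47.503 + 0.052
   = 33.555 m.
H2 = 16.1 + 99*1000/(1000*9.81) + 3.62^2/(2*9.81)
   = 16.1 + 10.092 + 0.6679
   = 26.86 m.
h_L = H1 - H2 = 33.555 - 26.86 = 6.695 m.

6.695


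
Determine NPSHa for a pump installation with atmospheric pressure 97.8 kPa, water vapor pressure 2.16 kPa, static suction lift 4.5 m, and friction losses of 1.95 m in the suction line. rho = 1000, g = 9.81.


NPSHa = p_atm/(rho*g) - z_s - hf_s - p_vap/(rho*g).
p_atm/(rho*g) = 97.8*1000 / (1000*9.81) = 9.969 m.
p_vap/(rho*g) = 2.16*1000 / (1000*9.81) = 0.22 m.
NPSHa = 9.969 - 4.5 - 1.95 - 0.22
      = 3.3 m.

3.3


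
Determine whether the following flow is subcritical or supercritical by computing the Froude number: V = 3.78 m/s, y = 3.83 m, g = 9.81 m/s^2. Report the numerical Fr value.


The Froude number is defined as Fr = V / sqrt(g*y).
g*y = 9.81 * 3.83 = 37.5723.
sqrt(g*y) = sqrt(37.5723) = 6.1296.
Fr = 3.78 / 6.1296 = 0.6167.
Since Fr < 1, the flow is subcritical.

0.6167


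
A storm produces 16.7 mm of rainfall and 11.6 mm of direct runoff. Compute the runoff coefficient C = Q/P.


The runoff coefficient C = runoff depth / rainfall depth.
C = 11.6 / 16.7
  = 0.6946.

0.6946


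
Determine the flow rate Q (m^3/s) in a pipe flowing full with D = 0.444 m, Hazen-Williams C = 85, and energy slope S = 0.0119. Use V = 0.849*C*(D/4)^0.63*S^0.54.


For a full circular pipe, R = D/4 = 0.444/4 = 0.111 m.
V = 0.849 * 85 * 0.111^0.63 * 0.0119^0.54
  = 0.849 * 85 * 0.250353 * 0.091368
  = 1.6507 m/s.
Pipe area A = pi*D^2/4 = pi*0.444^2/4 = 0.1548 m^2.
Q = A * V = 0.1548 * 1.6507 = 0.2556 m^3/s.

0.2556


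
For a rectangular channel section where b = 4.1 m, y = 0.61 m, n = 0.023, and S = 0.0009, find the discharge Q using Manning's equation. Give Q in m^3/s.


For a rectangular channel, the cross-sectional area A = b * y = 4.1 * 0.61 = 2.5 m^2.
The wetted perimeter P = b + 2y = 4.1 + 2*0.61 = 5.32 m.
Hydraulic radius R = A/P = 2.5/5.32 = 0.4701 m.
Velocity V = (1/n)*R^(2/3)*S^(1/2) = (1/0.023)*0.4701^(2/3)*0.0009^(1/2) = 0.7886 m/s.
Discharge Q = A * V = 2.5 * 0.7886 = 1.972 m^3/s.

1.972


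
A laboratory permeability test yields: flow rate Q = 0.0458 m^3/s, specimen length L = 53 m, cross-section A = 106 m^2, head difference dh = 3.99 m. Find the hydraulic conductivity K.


From K = Q*L / (A*dh):
Numerator: Q*L = 0.0458 * 53 = 2.4274.
Denominator: A*dh = 106 * 3.99 = 422.94.
K = 2.4274 / 422.94 = 0.005739 m/s.

0.005739


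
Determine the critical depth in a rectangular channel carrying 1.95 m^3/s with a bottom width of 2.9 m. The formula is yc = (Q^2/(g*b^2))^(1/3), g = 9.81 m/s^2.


Using yc = (Q^2 / (g * b^2))^(1/3):
Q^2 = 1.95^2 = 3.8.
g * b^2 = 9.81 * 2.9^2 = 9.81 * 8.41 = 82.5.
Q^2 / (g*b^2) = 3.8 / 82.5 = 0.0461.
yc = 0.0461^(1/3) = 0.3585 m.

0.3585


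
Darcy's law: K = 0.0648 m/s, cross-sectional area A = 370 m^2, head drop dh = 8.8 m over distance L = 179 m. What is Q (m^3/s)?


Darcy's law: Q = K * A * i, where i = dh/L.
Hydraulic gradient i = 8.8 / 179 = 0.049162.
Q = 0.0648 * 370 * 0.049162
  = 1.1787 m^3/s.

1.1787


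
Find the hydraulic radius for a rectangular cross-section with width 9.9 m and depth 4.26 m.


For a rectangular section:
Flow area A = b * y = 9.9 * 4.26 = 42.17 m^2.
Wetted perimeter P = b + 2y = 9.9 + 2*4.26 = 18.42 m.
Hydraulic radius R = A/P = 42.17 / 18.42 = 2.2896 m.

2.2896


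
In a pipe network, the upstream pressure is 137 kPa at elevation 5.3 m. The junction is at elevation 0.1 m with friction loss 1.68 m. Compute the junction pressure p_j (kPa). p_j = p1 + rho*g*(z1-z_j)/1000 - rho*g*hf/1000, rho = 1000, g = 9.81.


Junction pressure: p_j = p1 + rho*g*(z1 - z_j)/1000 - rho*g*hf/1000.
Elevation term = 1000*9.81*(5.3 - 0.1)/1000 = 51.012 kPa.
Friction term = 1000*9.81*1.68/1000 = 16.481 kPa.
p_j = 137 + 51.012 - 16.481 = 171.53 kPa.

171.53


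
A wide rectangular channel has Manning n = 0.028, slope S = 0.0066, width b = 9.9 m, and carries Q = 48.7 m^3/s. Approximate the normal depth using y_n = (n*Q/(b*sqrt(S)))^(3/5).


We use the wide-channel approximation y_n = (n*Q/(b*sqrt(S)))^(3/5).
sqrt(S) = sqrt(0.0066) = 0.08124.
Numerator: n*Q = 0.028 * 48.7 = 1.3636.
Denominator: b*sqrt(S) = 9.9 * 0.08124 = 0.804276.
arg = 1.6954.
y_n = 1.6954^(3/5) = 1.3727 m.

1.3727


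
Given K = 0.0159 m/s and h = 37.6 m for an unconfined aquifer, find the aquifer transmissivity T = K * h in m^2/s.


Transmissivity is defined as T = K * h.
T = 0.0159 * 37.6
  = 0.5978 m^2/s.

0.5978


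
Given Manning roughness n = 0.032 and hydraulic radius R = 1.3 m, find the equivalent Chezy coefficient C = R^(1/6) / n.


The Chezy coefficient relates to Manning's n through C = R^(1/6) / n.
R^(1/6) = 1.3^(1/6) = 1.044698.
C = 1.044698 / 0.032 = 32.65 m^(1/2)/s.

32.65


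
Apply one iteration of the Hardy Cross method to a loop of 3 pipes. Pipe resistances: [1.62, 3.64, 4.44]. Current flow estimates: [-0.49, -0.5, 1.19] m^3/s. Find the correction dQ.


Numerator terms (r*Q*|Q|): 1.62*-0.49*|-0.49| = -0.389; 3.64*-0.5*|-0.5| = -0.91; 4.44*1.19*|1.19| = 6.2875.
Sum of numerator = 4.9885.
Denominator terms (r*|Q|): 1.62*|-0.49| = 0.7938; 3.64*|-0.5| = 1.82; 4.44*|1.19| = 5.2836.
2 * sum of denominator = 2 * 7.8974 = 15.7948.
dQ = -4.9885 / 15.7948 = -0.3158 m^3/s.

-0.3158


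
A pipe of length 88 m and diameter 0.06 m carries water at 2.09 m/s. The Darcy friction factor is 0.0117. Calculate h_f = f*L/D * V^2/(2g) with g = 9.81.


Darcy-Weisbach equation: h_f = f * (L/D) * V^2/(2g).
f * L/D = 0.0117 * 88/0.06 = 17.16.
V^2/(2g) = 2.09^2 / (2*9.81) = 4.3681 / 19.62 = 0.2226 m.
h_f = 17.16 * 0.2226 = 3.82 m.

3.82


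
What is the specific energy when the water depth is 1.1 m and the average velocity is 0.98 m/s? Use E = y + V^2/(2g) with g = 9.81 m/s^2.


Specific energy E = y + V^2/(2g).
Velocity head = V^2/(2g) = 0.98^2 / (2*9.81) = 0.9604 / 19.62 = 0.049 m.
E = 1.1 + 0.049 = 1.149 m.

1.149


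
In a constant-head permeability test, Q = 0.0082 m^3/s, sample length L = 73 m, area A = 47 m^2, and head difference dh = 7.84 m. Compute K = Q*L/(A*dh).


From K = Q*L / (A*dh):
Numerator: Q*L = 0.0082 * 73 = 0.5986.
Denominator: A*dh = 47 * 7.84 = 368.48.
K = 0.5986 / 368.48 = 0.001625 m/s.

0.001625


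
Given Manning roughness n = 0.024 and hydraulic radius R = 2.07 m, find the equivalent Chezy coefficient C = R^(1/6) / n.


The Chezy coefficient relates to Manning's n through C = R^(1/6) / n.
R^(1/6) = 2.07^(1/6) = 1.128916.
C = 1.128916 / 0.024 = 47.04 m^(1/2)/s.

47.04


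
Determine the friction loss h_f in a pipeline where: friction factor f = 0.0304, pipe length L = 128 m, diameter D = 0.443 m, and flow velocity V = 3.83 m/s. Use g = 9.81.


Darcy-Weisbach equation: h_f = f * (L/D) * V^2/(2g).
f * L/D = 0.0304 * 128/0.443 = 8.7837.
V^2/(2g) = 3.83^2 / (2*9.81) = 14.6689 / 19.62 = 0.7477 m.
h_f = 8.7837 * 0.7477 = 6.567 m.

6.567


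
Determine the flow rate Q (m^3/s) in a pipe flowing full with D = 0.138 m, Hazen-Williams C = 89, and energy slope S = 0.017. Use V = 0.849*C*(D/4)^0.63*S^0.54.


For a full circular pipe, R = D/4 = 0.138/4 = 0.0345 m.
V = 0.849 * 89 * 0.0345^0.63 * 0.017^0.54
  = 0.849 * 89 * 0.119902 * 0.110775
  = 1.0036 m/s.
Pipe area A = pi*D^2/4 = pi*0.138^2/4 = 0.015 m^2.
Q = A * V = 0.015 * 1.0036 = 0.015 m^3/s.

0.015


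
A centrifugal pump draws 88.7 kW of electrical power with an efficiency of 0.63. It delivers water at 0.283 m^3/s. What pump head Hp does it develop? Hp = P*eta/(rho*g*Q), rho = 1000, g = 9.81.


Pump head formula: Hp = P * eta / (rho * g * Q).
Numerator: P * eta = 88.7 * 1000 * 0.63 = 55881.0 W.
Denominator: rho * g * Q = 1000 * 9.81 * 0.283 = 2776.23.
Hp = 55881.0 / 2776.23 = 20.13 m.

20.13


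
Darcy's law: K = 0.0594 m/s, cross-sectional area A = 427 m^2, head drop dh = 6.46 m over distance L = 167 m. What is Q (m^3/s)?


Darcy's law: Q = K * A * i, where i = dh/L.
Hydraulic gradient i = 6.46 / 167 = 0.038683.
Q = 0.0594 * 427 * 0.038683
  = 0.9811 m^3/s.

0.9811


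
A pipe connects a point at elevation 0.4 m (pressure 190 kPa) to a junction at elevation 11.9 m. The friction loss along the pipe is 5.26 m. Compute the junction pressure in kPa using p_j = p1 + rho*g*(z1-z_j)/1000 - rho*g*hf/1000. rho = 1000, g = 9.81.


Junction pressure: p_j = p1 + rho*g*(z1 - z_j)/1000 - rho*g*hf/1000.
Elevation term = 1000*9.81*(0.4 - 11.9)/1000 = -112.815 kPa.
Friction term = 1000*9.81*5.26/1000 = 51.601 kPa.
p_j = 190 + -112.815 - 51.601 = 25.58 kPa.

25.58


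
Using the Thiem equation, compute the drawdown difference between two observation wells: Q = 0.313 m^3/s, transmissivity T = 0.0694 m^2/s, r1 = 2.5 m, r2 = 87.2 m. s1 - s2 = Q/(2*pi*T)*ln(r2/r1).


Thiem equation: s1 - s2 = Q/(2*pi*T) * ln(r2/r1).
ln(r2/r1) = ln(87.2/2.5) = 3.5519.
Q/(2*pi*T) = 0.313 / (2*pi*0.0694) = 0.313 / 0.4361 = 0.7178.
s1 - s2 = 0.7178 * 3.5519 = 2.5496 m.

2.5496


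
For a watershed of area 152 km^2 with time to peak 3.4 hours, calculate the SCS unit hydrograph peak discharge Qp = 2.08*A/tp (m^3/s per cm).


SCS formula: Qp = 2.08 * A / tp.
Qp = 2.08 * 152 / 3.4
   = 316.16 / 3.4
   = 92.99 m^3/s per cm.

92.99


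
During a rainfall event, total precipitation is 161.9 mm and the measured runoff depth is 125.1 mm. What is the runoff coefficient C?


The runoff coefficient C = runoff depth / rainfall depth.
C = 125.1 / 161.9
  = 0.7727.

0.7727


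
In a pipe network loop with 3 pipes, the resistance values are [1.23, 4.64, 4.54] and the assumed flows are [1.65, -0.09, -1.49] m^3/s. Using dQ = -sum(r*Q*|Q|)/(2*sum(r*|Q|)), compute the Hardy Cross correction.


Numerator terms (r*Q*|Q|): 1.23*1.65*|1.65| = 3.3487; 4.64*-0.09*|-0.09| = -0.0376; 4.54*-1.49*|-1.49| = -10.0793.
Sum of numerator = -6.7682.
Denominator terms (r*|Q|): 1.23*|1.65| = 2.0295; 4.64*|-0.09| = 0.4176; 4.54*|-1.49| = 6.7646.
2 * sum of denominator = 2 * 9.2117 = 18.4234.
dQ = --6.7682 / 18.4234 = 0.3674 m^3/s.

0.3674


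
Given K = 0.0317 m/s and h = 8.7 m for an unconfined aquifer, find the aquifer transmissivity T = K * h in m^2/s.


Transmissivity is defined as T = K * h.
T = 0.0317 * 8.7
  = 0.2758 m^2/s.

0.2758


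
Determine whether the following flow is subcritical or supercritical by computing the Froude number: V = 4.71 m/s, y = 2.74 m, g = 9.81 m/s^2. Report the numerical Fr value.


The Froude number is defined as Fr = V / sqrt(g*y).
g*y = 9.81 * 2.74 = 26.8794.
sqrt(g*y) = sqrt(26.8794) = 5.1845.
Fr = 4.71 / 5.1845 = 0.9085.
Since Fr < 1, the flow is subcritical.

0.9085


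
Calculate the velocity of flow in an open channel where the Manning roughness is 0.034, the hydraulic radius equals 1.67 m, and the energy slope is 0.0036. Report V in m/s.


Manning's equation gives V = (1/n) * R^(2/3) * S^(1/2).
First, compute R^(2/3) = 1.67^(2/3) = 1.4076.
Next, S^(1/2) = 0.0036^(1/2) = 0.06.
Then 1/n = 1/0.034 = 29.41.
V = 29.41 * 1.4076 * 0.06 = 2.484 m/s.

2.484


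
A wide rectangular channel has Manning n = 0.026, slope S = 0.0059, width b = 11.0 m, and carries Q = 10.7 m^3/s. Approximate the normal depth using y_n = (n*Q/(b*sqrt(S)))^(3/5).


We use the wide-channel approximation y_n = (n*Q/(b*sqrt(S)))^(3/5).
sqrt(S) = sqrt(0.0059) = 0.076811.
Numerator: n*Q = 0.026 * 10.7 = 0.2782.
Denominator: b*sqrt(S) = 11.0 * 0.076811 = 0.844921.
arg = 0.3293.
y_n = 0.3293^(3/5) = 0.5135 m.

0.5135


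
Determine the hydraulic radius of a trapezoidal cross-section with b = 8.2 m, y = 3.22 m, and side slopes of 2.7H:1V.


For a trapezoidal section with side slope z:
A = (b + z*y)*y = (8.2 + 2.7*3.22)*3.22 = 54.399 m^2.
P = b + 2*y*sqrt(1 + z^2) = 8.2 + 2*3.22*sqrt(1 + 2.7^2) = 26.742 m.
R = A/P = 54.399 / 26.742 = 2.0342 m.

2.0342


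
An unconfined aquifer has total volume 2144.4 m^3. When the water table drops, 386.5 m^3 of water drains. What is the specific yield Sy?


Specific yield Sy = Volume drained / Total volume.
Sy = 386.5 / 2144.4
   = 0.1802.

0.1802


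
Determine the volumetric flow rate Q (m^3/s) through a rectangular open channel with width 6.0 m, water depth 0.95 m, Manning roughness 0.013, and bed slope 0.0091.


For a rectangular channel, the cross-sectional area A = b * y = 6.0 * 0.95 = 5.7 m^2.
The wetted perimeter P = b + 2y = 6.0 + 2*0.95 = 7.9 m.
Hydraulic radius R = A/P = 5.7/7.9 = 0.7215 m.
Velocity V = (1/n)*R^(2/3)*S^(1/2) = (1/0.013)*0.7215^(2/3)*0.0091^(1/2) = 5.903 m/s.
Discharge Q = A * V = 5.7 * 5.903 = 33.647 m^3/s.

33.647


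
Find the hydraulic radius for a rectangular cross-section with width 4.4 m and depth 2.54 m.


For a rectangular section:
Flow area A = b * y = 4.4 * 2.54 = 11.18 m^2.
Wetted perimeter P = b + 2y = 4.4 + 2*2.54 = 9.48 m.
Hydraulic radius R = A/P = 11.18 / 9.48 = 1.1789 m.

1.1789


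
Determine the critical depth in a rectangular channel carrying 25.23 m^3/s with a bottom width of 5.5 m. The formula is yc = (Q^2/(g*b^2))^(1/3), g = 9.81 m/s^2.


Using yc = (Q^2 / (g * b^2))^(1/3):
Q^2 = 25.23^2 = 636.55.
g * b^2 = 9.81 * 5.5^2 = 9.81 * 30.25 = 296.75.
Q^2 / (g*b^2) = 636.55 / 296.75 = 2.1451.
yc = 2.1451^(1/3) = 1.2897 m.

1.2897


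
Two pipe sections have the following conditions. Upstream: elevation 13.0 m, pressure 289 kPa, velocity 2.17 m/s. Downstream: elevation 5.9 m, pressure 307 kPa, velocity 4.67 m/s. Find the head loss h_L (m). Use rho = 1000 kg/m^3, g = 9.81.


Total head at each section: H = z + p/(rho*g) + V^2/(2g).
H1 = 13.0 + 289*1000/(1000*9.81) + 2.17^2/(2*9.81)
   = 13.0 + 29.46 + 0.24
   = 42.7 m.
H2 = 5.9 + 307*1000/(1000*9.81) + 4.67^2/(2*9.81)
   = 5.9 + 31.295 + 1.1116
   = 38.306 m.
h_L = H1 - H2 = 42.7 - 38.306 = 4.394 m.

4.394


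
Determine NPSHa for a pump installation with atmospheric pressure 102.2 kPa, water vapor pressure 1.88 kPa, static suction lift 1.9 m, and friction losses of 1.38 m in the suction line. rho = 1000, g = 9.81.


NPSHa = p_atm/(rho*g) - z_s - hf_s - p_vap/(rho*g).
p_atm/(rho*g) = 102.2*1000 / (1000*9.81) = 10.418 m.
p_vap/(rho*g) = 1.88*1000 / (1000*9.81) = 0.192 m.
NPSHa = 10.418 - 1.9 - 1.38 - 0.192
      = 6.95 m.

6.95


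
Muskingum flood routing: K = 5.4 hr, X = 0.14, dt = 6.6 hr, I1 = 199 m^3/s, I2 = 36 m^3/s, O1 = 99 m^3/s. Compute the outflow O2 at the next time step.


Muskingum coefficients:
denom = 2*K*(1-X) + dt = 2*5.4*(1-0.14) + 6.6 = 15.888.
C0 = (dt - 2*K*X)/denom = (6.6 - 2*5.4*0.14)/15.888 = 0.3202.
C1 = (dt + 2*K*X)/denom = (6.6 + 2*5.4*0.14)/15.888 = 0.5106.
C2 = (2*K*(1-X) - dt)/denom = 0.1692.
O2 = C0*I2 + C1*I1 + C2*O1
   = 0.3202*36 + 0.5106*199 + 0.1692*99
   = 129.88 m^3/s.

129.88


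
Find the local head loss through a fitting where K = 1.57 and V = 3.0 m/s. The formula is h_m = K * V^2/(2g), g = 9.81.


Minor loss formula: h_m = K * V^2/(2g).
V^2 = 3.0^2 = 9.0.
V^2/(2g) = 9.0 / 19.62 = 0.4587 m.
h_m = 1.57 * 0.4587 = 0.7202 m.

0.7202


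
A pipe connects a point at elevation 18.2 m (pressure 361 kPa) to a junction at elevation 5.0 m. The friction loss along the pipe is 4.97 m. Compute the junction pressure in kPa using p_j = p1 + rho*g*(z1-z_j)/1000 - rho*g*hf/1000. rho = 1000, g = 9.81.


Junction pressure: p_j = p1 + rho*g*(z1 - z_j)/1000 - rho*g*hf/1000.
Elevation term = 1000*9.81*(18.2 - 5.0)/1000 = 129.492 kPa.
Friction term = 1000*9.81*4.97/1000 = 48.756 kPa.
p_j = 361 + 129.492 - 48.756 = 441.74 kPa.

441.74


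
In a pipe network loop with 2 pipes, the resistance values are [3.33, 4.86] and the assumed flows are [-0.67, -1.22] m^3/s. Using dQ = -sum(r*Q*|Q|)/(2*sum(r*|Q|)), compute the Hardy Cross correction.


Numerator terms (r*Q*|Q|): 3.33*-0.67*|-0.67| = -1.4948; 4.86*-1.22*|-1.22| = -7.2336.
Sum of numerator = -8.7285.
Denominator terms (r*|Q|): 3.33*|-0.67| = 2.2311; 4.86*|-1.22| = 5.9292.
2 * sum of denominator = 2 * 8.1603 = 16.3206.
dQ = --8.7285 / 16.3206 = 0.5348 m^3/s.

0.5348


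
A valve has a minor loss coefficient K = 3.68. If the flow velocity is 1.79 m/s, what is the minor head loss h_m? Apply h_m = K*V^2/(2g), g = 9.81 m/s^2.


Minor loss formula: h_m = K * V^2/(2g).
V^2 = 1.79^2 = 3.2041.
V^2/(2g) = 3.2041 / 19.62 = 0.1633 m.
h_m = 3.68 * 0.1633 = 0.601 m.

0.601


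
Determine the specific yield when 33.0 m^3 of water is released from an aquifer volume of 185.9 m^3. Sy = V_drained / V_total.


Specific yield Sy = Volume drained / Total volume.
Sy = 33.0 / 185.9
   = 0.1775.

0.1775


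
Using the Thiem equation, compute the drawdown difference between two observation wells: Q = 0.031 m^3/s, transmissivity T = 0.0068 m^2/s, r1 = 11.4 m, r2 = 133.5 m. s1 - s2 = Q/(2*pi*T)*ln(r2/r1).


Thiem equation: s1 - s2 = Q/(2*pi*T) * ln(r2/r1).
ln(r2/r1) = ln(133.5/11.4) = 2.4605.
Q/(2*pi*T) = 0.031 / (2*pi*0.0068) = 0.031 / 0.0427 = 0.7256.
s1 - s2 = 0.7256 * 2.4605 = 1.7852 m.

1.7852


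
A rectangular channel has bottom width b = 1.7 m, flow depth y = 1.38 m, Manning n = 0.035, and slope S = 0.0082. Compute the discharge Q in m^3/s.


For a rectangular channel, the cross-sectional area A = b * y = 1.7 * 1.38 = 2.35 m^2.
The wetted perimeter P = b + 2y = 1.7 + 2*1.38 = 4.46 m.
Hydraulic radius R = A/P = 2.35/4.46 = 0.526 m.
Velocity V = (1/n)*R^(2/3)*S^(1/2) = (1/0.035)*0.526^(2/3)*0.0082^(1/2) = 1.6859 m/s.
Discharge Q = A * V = 2.35 * 1.6859 = 3.955 m^3/s.

3.955


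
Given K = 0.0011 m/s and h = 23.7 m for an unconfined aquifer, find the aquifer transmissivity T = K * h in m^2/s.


Transmissivity is defined as T = K * h.
T = 0.0011 * 23.7
  = 0.0261 m^2/s.

0.0261


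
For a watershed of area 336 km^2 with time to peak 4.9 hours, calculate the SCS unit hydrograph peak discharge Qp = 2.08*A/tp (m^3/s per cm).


SCS formula: Qp = 2.08 * A / tp.
Qp = 2.08 * 336 / 4.9
   = 698.88 / 4.9
   = 142.63 m^3/s per cm.

142.63


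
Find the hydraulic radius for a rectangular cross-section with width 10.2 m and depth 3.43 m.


For a rectangular section:
Flow area A = b * y = 10.2 * 3.43 = 34.99 m^2.
Wetted perimeter P = b + 2y = 10.2 + 2*3.43 = 17.06 m.
Hydraulic radius R = A/P = 34.99 / 17.06 = 2.0508 m.

2.0508


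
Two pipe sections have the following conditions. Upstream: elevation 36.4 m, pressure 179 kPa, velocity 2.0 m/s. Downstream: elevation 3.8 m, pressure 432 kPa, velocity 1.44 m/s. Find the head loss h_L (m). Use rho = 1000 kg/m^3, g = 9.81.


Total head at each section: H = z + p/(rho*g) + V^2/(2g).
H1 = 36.4 + 179*1000/(1000*9.81) + 2.0^2/(2*9.81)
   = 36.4 + 18.247 + 0.2039
   = 54.851 m.
H2 = 3.8 + 432*1000/(1000*9.81) + 1.44^2/(2*9.81)
   = 3.8 + 44.037 + 0.1057
   = 47.942 m.
h_L = H1 - H2 = 54.851 - 47.942 = 6.908 m.

6.908


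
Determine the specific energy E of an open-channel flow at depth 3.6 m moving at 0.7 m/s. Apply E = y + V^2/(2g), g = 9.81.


Specific energy E = y + V^2/(2g).
Velocity head = V^2/(2g) = 0.7^2 / (2*9.81) = 0.49 / 19.62 = 0.025 m.
E = 3.6 + 0.025 = 3.625 m.

3.625


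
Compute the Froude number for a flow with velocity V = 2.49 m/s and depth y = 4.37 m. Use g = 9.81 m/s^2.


The Froude number is defined as Fr = V / sqrt(g*y).
g*y = 9.81 * 4.37 = 42.8697.
sqrt(g*y) = sqrt(42.8697) = 6.5475.
Fr = 2.49 / 6.5475 = 0.3803.

0.3803


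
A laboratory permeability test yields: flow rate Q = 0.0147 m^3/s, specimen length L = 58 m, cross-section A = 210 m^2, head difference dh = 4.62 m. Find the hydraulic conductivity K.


From K = Q*L / (A*dh):
Numerator: Q*L = 0.0147 * 58 = 0.8526.
Denominator: A*dh = 210 * 4.62 = 970.2.
K = 0.8526 / 970.2 = 0.000879 m/s.

0.000879


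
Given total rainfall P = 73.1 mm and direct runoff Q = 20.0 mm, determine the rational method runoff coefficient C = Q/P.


The runoff coefficient C = runoff depth / rainfall depth.
C = 20.0 / 73.1
  = 0.2736.

0.2736


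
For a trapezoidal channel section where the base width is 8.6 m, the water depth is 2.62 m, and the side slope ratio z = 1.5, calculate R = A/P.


For a trapezoidal section with side slope z:
A = (b + z*y)*y = (8.6 + 1.5*2.62)*2.62 = 32.829 m^2.
P = b + 2*y*sqrt(1 + z^2) = 8.6 + 2*2.62*sqrt(1 + 1.5^2) = 18.047 m.
R = A/P = 32.829 / 18.047 = 1.8191 m.

1.8191


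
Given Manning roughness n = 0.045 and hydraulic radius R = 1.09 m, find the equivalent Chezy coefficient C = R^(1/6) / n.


The Chezy coefficient relates to Manning's n through C = R^(1/6) / n.
R^(1/6) = 1.09^(1/6) = 1.014467.
C = 1.014467 / 0.045 = 22.54 m^(1/2)/s.

22.54


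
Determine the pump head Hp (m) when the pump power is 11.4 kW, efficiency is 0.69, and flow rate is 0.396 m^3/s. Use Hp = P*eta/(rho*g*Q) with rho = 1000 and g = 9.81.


Pump head formula: Hp = P * eta / (rho * g * Q).
Numerator: P * eta = 11.4 * 1000 * 0.69 = 7866.0 W.
Denominator: rho * g * Q = 1000 * 9.81 * 0.396 = 3884.76.
Hp = 7866.0 / 3884.76 = 2.02 m.

2.02


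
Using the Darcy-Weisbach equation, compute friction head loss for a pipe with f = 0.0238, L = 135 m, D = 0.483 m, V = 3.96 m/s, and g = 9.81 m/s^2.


Darcy-Weisbach equation: h_f = f * (L/D) * V^2/(2g).
f * L/D = 0.0238 * 135/0.483 = 6.6522.
V^2/(2g) = 3.96^2 / (2*9.81) = 15.6816 / 19.62 = 0.7993 m.
h_f = 6.6522 * 0.7993 = 5.317 m.

5.317


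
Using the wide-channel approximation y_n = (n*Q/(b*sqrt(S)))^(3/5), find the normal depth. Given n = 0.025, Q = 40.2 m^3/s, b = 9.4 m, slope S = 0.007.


We use the wide-channel approximation y_n = (n*Q/(b*sqrt(S)))^(3/5).
sqrt(S) = sqrt(0.007) = 0.083666.
Numerator: n*Q = 0.025 * 40.2 = 1.005.
Denominator: b*sqrt(S) = 9.4 * 0.083666 = 0.78646.
arg = 1.2779.
y_n = 1.2779^(3/5) = 1.1585 m.

1.1585


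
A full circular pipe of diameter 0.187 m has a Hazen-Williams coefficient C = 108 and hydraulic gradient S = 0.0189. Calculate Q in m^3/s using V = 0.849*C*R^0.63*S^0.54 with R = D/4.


For a full circular pipe, R = D/4 = 0.187/4 = 0.0467 m.
V = 0.849 * 108 * 0.0467^0.63 * 0.0189^0.54
  = 0.849 * 108 * 0.145199 * 0.117298
  = 1.5616 m/s.
Pipe area A = pi*D^2/4 = pi*0.187^2/4 = 0.0275 m^2.
Q = A * V = 0.0275 * 1.5616 = 0.0429 m^3/s.

0.0429


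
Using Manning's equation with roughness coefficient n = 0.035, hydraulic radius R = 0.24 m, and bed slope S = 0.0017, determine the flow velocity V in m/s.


Manning's equation gives V = (1/n) * R^(2/3) * S^(1/2).
First, compute R^(2/3) = 0.24^(2/3) = 0.3862.
Next, S^(1/2) = 0.0017^(1/2) = 0.041231.
Then 1/n = 1/0.035 = 28.57.
V = 28.57 * 0.3862 * 0.041231 = 0.455 m/s.

0.455


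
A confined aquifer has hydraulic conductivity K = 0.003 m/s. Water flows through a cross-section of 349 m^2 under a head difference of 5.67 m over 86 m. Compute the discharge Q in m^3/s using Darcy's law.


Darcy's law: Q = K * A * i, where i = dh/L.
Hydraulic gradient i = 5.67 / 86 = 0.06593.
Q = 0.003 * 349 * 0.06593
  = 0.069 m^3/s.

0.069


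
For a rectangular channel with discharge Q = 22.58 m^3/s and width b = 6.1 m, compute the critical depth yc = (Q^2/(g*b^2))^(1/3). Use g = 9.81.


Using yc = (Q^2 / (g * b^2))^(1/3):
Q^2 = 22.58^2 = 509.86.
g * b^2 = 9.81 * 6.1^2 = 9.81 * 37.21 = 365.03.
Q^2 / (g*b^2) = 509.86 / 365.03 = 1.3968.
yc = 1.3968^(1/3) = 1.1178 m.

1.1178


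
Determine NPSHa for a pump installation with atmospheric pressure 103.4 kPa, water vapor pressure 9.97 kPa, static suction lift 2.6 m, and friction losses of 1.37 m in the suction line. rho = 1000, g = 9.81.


NPSHa = p_atm/(rho*g) - z_s - hf_s - p_vap/(rho*g).
p_atm/(rho*g) = 103.4*1000 / (1000*9.81) = 10.54 m.
p_vap/(rho*g) = 9.97*1000 / (1000*9.81) = 1.016 m.
NPSHa = 10.54 - 2.6 - 1.37 - 1.016
      = 5.55 m.

5.55


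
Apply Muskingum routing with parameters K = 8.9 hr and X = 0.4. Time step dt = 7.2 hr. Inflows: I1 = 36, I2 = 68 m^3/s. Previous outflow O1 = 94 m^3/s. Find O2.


Muskingum coefficients:
denom = 2*K*(1-X) + dt = 2*8.9*(1-0.4) + 7.2 = 17.88.
C0 = (dt - 2*K*X)/denom = (7.2 - 2*8.9*0.4)/17.88 = 0.0045.
C1 = (dt + 2*K*X)/denom = (7.2 + 2*8.9*0.4)/17.88 = 0.8009.
C2 = (2*K*(1-X) - dt)/denom = 0.1946.
O2 = C0*I2 + C1*I1 + C2*O1
   = 0.0045*68 + 0.8009*36 + 0.1946*94
   = 47.43 m^3/s.

47.43


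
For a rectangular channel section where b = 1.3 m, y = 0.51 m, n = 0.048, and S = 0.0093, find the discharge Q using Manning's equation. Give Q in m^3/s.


For a rectangular channel, the cross-sectional area A = b * y = 1.3 * 0.51 = 0.66 m^2.
The wetted perimeter P = b + 2y = 1.3 + 2*0.51 = 2.32 m.
Hydraulic radius R = A/P = 0.66/2.32 = 0.2858 m.
Velocity V = (1/n)*R^(2/3)*S^(1/2) = (1/0.048)*0.2858^(2/3)*0.0093^(1/2) = 0.8717 m/s.
Discharge Q = A * V = 0.66 * 0.8717 = 0.578 m^3/s.

0.578


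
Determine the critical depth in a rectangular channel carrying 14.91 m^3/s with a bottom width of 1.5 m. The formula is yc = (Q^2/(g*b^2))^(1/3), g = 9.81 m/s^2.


Using yc = (Q^2 / (g * b^2))^(1/3):
Q^2 = 14.91^2 = 222.31.
g * b^2 = 9.81 * 1.5^2 = 9.81 * 2.25 = 22.07.
Q^2 / (g*b^2) = 222.31 / 22.07 = 10.0729.
yc = 10.0729^(1/3) = 2.1596 m.

2.1596


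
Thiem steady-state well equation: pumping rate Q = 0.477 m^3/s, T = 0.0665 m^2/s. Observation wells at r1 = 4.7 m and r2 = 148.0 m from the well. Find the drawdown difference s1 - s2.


Thiem equation: s1 - s2 = Q/(2*pi*T) * ln(r2/r1).
ln(r2/r1) = ln(148.0/4.7) = 3.4496.
Q/(2*pi*T) = 0.477 / (2*pi*0.0665) = 0.477 / 0.4178 = 1.1416.
s1 - s2 = 1.1416 * 3.4496 = 3.9381 m.

3.9381


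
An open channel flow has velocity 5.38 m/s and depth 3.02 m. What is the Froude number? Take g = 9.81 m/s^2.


The Froude number is defined as Fr = V / sqrt(g*y).
g*y = 9.81 * 3.02 = 29.6262.
sqrt(g*y) = sqrt(29.6262) = 5.443.
Fr = 5.38 / 5.443 = 0.9884.

0.9884


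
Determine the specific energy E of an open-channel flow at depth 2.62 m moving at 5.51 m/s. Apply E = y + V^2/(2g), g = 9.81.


Specific energy E = y + V^2/(2g).
Velocity head = V^2/(2g) = 5.51^2 / (2*9.81) = 30.3601 / 19.62 = 1.5474 m.
E = 2.62 + 1.5474 = 4.1674 m.

4.1674


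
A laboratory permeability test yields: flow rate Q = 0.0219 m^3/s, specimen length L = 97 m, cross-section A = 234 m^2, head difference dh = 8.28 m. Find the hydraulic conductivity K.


From K = Q*L / (A*dh):
Numerator: Q*L = 0.0219 * 97 = 2.1243.
Denominator: A*dh = 234 * 8.28 = 1937.52.
K = 2.1243 / 1937.52 = 0.001096 m/s.

0.001096


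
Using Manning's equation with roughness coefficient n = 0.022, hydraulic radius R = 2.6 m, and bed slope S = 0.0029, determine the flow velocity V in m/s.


Manning's equation gives V = (1/n) * R^(2/3) * S^(1/2).
First, compute R^(2/3) = 2.6^(2/3) = 1.8908.
Next, S^(1/2) = 0.0029^(1/2) = 0.053852.
Then 1/n = 1/0.022 = 45.45.
V = 45.45 * 1.8908 * 0.053852 = 4.6283 m/s.

4.6283


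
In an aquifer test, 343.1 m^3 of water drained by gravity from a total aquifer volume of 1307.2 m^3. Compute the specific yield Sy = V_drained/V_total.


Specific yield Sy = Volume drained / Total volume.
Sy = 343.1 / 1307.2
   = 0.2625.

0.2625


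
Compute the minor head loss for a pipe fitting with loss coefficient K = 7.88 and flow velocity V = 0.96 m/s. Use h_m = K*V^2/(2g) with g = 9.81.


Minor loss formula: h_m = K * V^2/(2g).
V^2 = 0.96^2 = 0.9216.
V^2/(2g) = 0.9216 / 19.62 = 0.047 m.
h_m = 7.88 * 0.047 = 0.3701 m.

0.3701


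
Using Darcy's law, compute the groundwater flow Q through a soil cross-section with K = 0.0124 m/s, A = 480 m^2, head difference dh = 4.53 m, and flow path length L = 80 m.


Darcy's law: Q = K * A * i, where i = dh/L.
Hydraulic gradient i = 4.53 / 80 = 0.056625.
Q = 0.0124 * 480 * 0.056625
  = 0.337 m^3/s.

0.337


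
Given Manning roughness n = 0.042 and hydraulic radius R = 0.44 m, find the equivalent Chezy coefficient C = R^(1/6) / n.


The Chezy coefficient relates to Manning's n through C = R^(1/6) / n.
R^(1/6) = 0.44^(1/6) = 0.872118.
C = 0.872118 / 0.042 = 20.76 m^(1/2)/s.

20.76


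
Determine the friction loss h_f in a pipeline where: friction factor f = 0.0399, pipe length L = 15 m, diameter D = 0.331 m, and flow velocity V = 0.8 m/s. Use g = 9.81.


Darcy-Weisbach equation: h_f = f * (L/D) * V^2/(2g).
f * L/D = 0.0399 * 15/0.331 = 1.8082.
V^2/(2g) = 0.8^2 / (2*9.81) = 0.64 / 19.62 = 0.0326 m.
h_f = 1.8082 * 0.0326 = 0.059 m.

0.059


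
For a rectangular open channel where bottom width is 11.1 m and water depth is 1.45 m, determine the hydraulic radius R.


For a rectangular section:
Flow area A = b * y = 11.1 * 1.45 = 16.09 m^2.
Wetted perimeter P = b + 2y = 11.1 + 2*1.45 = 14.0 m.
Hydraulic radius R = A/P = 16.09 / 14.0 = 1.1496 m.

1.1496


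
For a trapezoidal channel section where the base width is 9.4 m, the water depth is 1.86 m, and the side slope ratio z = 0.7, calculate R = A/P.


For a trapezoidal section with side slope z:
A = (b + z*y)*y = (9.4 + 0.7*1.86)*1.86 = 19.906 m^2.
P = b + 2*y*sqrt(1 + z^2) = 9.4 + 2*1.86*sqrt(1 + 0.7^2) = 13.941 m.
R = A/P = 19.906 / 13.941 = 1.4279 m.

1.4279


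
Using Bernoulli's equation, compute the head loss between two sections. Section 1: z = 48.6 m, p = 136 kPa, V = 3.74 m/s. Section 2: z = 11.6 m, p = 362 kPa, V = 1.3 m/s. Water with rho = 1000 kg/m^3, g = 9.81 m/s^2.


Total head at each section: H = z + p/(rho*g) + V^2/(2g).
H1 = 48.6 + 136*1000/(1000*9.81) + 3.74^2/(2*9.81)
   = 48.6 + 13.863 + 0.7129
   = 63.176 m.
H2 = 11.6 + 362*1000/(1000*9.81) + 1.3^2/(2*9.81)
   = 11.6 + 36.901 + 0.0861
   = 48.587 m.
h_L = H1 - H2 = 63.176 - 48.587 = 14.589 m.

14.589


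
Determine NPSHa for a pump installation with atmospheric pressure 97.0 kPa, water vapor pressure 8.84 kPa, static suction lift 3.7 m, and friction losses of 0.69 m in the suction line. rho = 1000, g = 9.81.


NPSHa = p_atm/(rho*g) - z_s - hf_s - p_vap/(rho*g).
p_atm/(rho*g) = 97.0*1000 / (1000*9.81) = 9.888 m.
p_vap/(rho*g) = 8.84*1000 / (1000*9.81) = 0.901 m.
NPSHa = 9.888 - 3.7 - 0.69 - 0.901
      = 4.6 m.

4.6


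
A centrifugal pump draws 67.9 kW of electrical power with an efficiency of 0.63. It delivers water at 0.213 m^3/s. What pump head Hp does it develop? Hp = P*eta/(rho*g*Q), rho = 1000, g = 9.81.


Pump head formula: Hp = P * eta / (rho * g * Q).
Numerator: P * eta = 67.9 * 1000 * 0.63 = 42777.0 W.
Denominator: rho * g * Q = 1000 * 9.81 * 0.213 = 2089.53.
Hp = 42777.0 / 2089.53 = 20.47 m.

20.47


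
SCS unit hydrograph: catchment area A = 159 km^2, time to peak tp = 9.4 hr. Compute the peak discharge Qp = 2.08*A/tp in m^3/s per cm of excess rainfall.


SCS formula: Qp = 2.08 * A / tp.
Qp = 2.08 * 159 / 9.4
   = 330.72 / 9.4
   = 35.18 m^3/s per cm.

35.18


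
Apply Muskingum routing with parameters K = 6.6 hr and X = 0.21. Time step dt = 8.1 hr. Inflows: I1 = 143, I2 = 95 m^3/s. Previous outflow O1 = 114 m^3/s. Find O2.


Muskingum coefficients:
denom = 2*K*(1-X) + dt = 2*6.6*(1-0.21) + 8.1 = 18.528.
C0 = (dt - 2*K*X)/denom = (8.1 - 2*6.6*0.21)/18.528 = 0.2876.
C1 = (dt + 2*K*X)/denom = (8.1 + 2*6.6*0.21)/18.528 = 0.5868.
C2 = (2*K*(1-X) - dt)/denom = 0.1256.
O2 = C0*I2 + C1*I1 + C2*O1
   = 0.2876*95 + 0.5868*143 + 0.1256*114
   = 125.55 m^3/s.

125.55


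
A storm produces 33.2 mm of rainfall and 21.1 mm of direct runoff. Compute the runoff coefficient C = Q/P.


The runoff coefficient C = runoff depth / rainfall depth.
C = 21.1 / 33.2
  = 0.6355.

0.6355


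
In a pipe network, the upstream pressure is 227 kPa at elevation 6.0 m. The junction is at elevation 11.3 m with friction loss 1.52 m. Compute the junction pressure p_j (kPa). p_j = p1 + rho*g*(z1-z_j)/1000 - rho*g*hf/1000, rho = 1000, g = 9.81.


Junction pressure: p_j = p1 + rho*g*(z1 - z_j)/1000 - rho*g*hf/1000.
Elevation term = 1000*9.81*(6.0 - 11.3)/1000 = -51.993 kPa.
Friction term = 1000*9.81*1.52/1000 = 14.911 kPa.
p_j = 227 + -51.993 - 14.911 = 160.1 kPa.

160.1
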